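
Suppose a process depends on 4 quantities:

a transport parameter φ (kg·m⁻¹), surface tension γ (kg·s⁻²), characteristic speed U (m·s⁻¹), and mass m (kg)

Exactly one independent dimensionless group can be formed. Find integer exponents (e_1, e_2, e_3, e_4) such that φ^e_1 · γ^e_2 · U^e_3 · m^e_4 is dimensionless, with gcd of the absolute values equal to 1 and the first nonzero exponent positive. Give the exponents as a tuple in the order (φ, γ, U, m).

M: e_1·(1) + e_2·(1) + e_3·(0) + e_4·(1) = 0
L: e_1·(-1) + e_2·(0) + e_3·(1) + e_4·(0) = 0
T: e_1·(0) + e_2·(-2) + e_3·(-1) + e_4·(0) = 0
Solving this homogeneous linear system for the smallest-integer solution (first nonzero entry positive) gives (2, -1, 2, -1).

(2, -1, 2, -1)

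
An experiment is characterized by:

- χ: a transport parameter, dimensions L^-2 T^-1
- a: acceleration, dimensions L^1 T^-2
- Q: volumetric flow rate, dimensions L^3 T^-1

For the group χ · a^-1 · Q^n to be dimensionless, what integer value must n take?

Balance the L exponent: (3)·n from Q, plus (-2) − (1) = -3 from the rest, must sum to zero.
3n − 3 = 0, so n = 1.

1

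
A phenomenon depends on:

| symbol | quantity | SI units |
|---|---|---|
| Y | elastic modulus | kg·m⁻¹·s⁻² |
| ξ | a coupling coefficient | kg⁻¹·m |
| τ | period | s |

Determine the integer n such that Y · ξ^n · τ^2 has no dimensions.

Balance the M exponent: (-1)·n from ξ, plus (1) + 2·(0) = 1 from the rest, must sum to zero.
−n + 1 = 0, so n = 1.

1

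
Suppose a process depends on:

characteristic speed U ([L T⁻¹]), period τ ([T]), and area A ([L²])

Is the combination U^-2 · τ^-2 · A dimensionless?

yes

Sum the exponent of each base dimension across the product:
  M: −2·[U]_M − 2·[τ]_M + [A]_M = −2·(0) − 2·(0) + (0) = 0
  L: −2·[U]_L − 2·[τ]_L + [A]_L = −2·(1) − 2·(0) + (2) = 0
  T: −2·[U]_T − 2·[τ]_T + [A]_T = −2·(-1) − 2·(1) + (0) = 0
All base exponents vanish — dimensionless.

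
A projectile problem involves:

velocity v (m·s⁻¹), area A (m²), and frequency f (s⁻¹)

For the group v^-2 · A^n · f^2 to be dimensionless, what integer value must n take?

Balance the L exponent: (2)·n from A, plus −2·(1) + 2·(0) = -2 from the rest, must sum to zero.
2n − 2 = 0, so n = 1.

1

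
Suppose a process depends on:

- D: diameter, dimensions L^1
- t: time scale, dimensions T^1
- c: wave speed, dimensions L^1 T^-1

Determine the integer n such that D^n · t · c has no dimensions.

Balance the L exponent: (1)·n from D, plus (0) + (1) = 1 from the rest, must sum to zero.
n + 1 = 0, so n = -1.

-1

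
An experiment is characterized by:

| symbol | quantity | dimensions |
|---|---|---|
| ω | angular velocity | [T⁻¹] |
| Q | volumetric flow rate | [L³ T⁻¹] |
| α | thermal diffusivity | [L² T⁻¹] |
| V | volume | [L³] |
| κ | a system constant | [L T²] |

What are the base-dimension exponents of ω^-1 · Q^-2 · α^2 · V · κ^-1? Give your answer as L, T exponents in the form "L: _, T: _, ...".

Collect each base-dimension exponent across the product:
  L: −(0) − 2·(3) + 2·(2) + (3) − (1) = 0
  T: −(-1) − 2·(-1) + 2·(-1) + (0) − (2) = -1
So the dimensions are [T⁻¹].

L: 0, T: -1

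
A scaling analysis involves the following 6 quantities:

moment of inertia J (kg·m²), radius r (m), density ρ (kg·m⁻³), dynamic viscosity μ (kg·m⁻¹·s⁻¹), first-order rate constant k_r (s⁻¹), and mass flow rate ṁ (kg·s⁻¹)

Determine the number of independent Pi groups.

There are 6 variables and 3 base dimensions (M, L, T).
The dimension matrix has rank 3.
Independent dimensionless groups: 6 − 3 = 3.

3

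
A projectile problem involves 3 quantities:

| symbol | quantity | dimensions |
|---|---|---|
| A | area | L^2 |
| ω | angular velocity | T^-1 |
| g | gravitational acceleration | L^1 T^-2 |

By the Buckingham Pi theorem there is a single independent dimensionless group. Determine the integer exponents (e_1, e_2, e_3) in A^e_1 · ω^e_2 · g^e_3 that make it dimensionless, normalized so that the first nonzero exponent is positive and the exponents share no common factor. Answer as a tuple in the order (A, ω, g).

(1, 4, -2)

L: e_1·(2) + e_2·(0) + e_3·(1) = 0
T: e_1·(0) + e_2·(-1) + e_3·(-2) = 0
Solving this homogeneous linear system for the smallest-integer solution (first nonzero entry positive) gives (1, 4, -2).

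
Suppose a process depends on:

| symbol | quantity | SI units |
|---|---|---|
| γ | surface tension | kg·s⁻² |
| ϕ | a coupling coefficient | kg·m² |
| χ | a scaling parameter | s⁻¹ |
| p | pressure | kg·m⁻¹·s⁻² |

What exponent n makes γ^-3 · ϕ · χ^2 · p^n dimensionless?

2

Balance the M exponent: (1)·n from p, plus −3·(1) + (1) + 2·(0) = -2 from the rest, must sum to zero.
n − 2 = 0, so n = 2.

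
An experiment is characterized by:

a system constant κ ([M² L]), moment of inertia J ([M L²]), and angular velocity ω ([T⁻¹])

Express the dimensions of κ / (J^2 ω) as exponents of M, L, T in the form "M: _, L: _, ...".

Collect each base-dimension exponent across the product:
  M: (2) − 2·(1) − (0) = 0
  L: (1) − 2·(2) − (0) = -3
  T: (0) − 2·(0) − (-1) = 1
So the dimensions are [L⁻³ T].

M: 0, L: -3, T: 1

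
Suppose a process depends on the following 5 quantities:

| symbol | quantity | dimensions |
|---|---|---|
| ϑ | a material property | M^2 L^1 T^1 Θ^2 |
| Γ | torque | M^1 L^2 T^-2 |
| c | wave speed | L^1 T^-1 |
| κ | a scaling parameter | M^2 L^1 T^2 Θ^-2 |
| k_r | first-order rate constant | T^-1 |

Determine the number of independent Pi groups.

There are 5 variables and 4 base dimensions (M, L, T, Θ).
The dimension matrix has rank 4.
Independent dimensionless groups: 5 − 4 = 1.

1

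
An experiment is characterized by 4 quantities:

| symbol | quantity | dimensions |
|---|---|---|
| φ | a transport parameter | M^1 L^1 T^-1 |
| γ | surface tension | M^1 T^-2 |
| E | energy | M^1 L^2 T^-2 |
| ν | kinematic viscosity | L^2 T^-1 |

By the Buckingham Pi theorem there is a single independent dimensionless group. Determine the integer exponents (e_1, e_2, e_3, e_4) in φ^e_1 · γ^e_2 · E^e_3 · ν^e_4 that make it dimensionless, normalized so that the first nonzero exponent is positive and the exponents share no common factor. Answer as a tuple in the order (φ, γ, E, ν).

M: e_1·(1) + e_2·(1) + e_3·(1) + e_4·(0) = 0
L: e_1·(1) + e_2·(0) + e_3·(2) + e_4·(2) = 0
T: e_1·(-1) + e_2·(-2) + e_3·(-2) + e_4·(-1) = 0
Solving this homogeneous linear system for the smallest-integer solution (first nonzero entry positive) gives (2, 1, -3, 2).

(2, 1, -3, 2)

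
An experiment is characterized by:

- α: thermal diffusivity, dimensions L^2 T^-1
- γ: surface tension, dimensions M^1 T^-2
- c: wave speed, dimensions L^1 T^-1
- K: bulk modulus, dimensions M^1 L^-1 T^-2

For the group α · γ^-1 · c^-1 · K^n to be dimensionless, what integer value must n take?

Balance the M exponent: (1)·n from K, plus (0) − (1) − (0) = -1 from the rest, must sum to zero.
n − 1 = 0, so n = 1.

1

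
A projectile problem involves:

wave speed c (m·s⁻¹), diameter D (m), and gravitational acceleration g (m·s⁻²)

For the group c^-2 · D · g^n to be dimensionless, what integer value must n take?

Balance the L exponent: (1)·n from g, plus −2·(1) + (1) = -1 from the rest, must sum to zero.
n − 1 = 0, so n = 1.

1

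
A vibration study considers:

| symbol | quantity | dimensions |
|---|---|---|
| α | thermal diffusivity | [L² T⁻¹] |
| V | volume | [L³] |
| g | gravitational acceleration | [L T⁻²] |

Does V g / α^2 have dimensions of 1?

Sum the exponent of each base dimension across the product:
  M: −2·[α]_M + [V]_M + [g]_M = −2·(0) + (0) + (0) = 0
  L: −2·[α]_L + [V]_L + [g]_L = −2·(2) + (3) + (1) = 0
  T: −2·[α]_T + [V]_T + [g]_T = −2·(-1) + (0) + (-2) = 0
All base exponents vanish — dimensionless.

yes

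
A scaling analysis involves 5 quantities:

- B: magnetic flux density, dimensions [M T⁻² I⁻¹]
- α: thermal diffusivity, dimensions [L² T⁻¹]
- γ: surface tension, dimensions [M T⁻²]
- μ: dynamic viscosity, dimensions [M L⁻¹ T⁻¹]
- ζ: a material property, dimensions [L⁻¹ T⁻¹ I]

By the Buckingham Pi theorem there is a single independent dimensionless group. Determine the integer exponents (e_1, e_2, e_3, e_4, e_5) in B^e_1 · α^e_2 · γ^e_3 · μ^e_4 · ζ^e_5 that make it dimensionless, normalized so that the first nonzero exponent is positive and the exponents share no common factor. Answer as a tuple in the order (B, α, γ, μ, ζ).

(1, 2, -4, 3, 1)

M: e_1·(1) + e_2·(0) + e_3·(1) + e_4·(1) + e_5·(0) = 0
L: e_1·(0) + e_2·(2) + e_3·(0) + e_4·(-1) + e_5·(-1) = 0
T: e_1·(-2) + e_2·(-1) + e_3·(-2) + e_4·(-1) + e_5·(-1) = 0
I: e_1·(-1) + e_2·(0) + e_3·(0) + e_4·(0) + e_5·(1) = 0
Solving this homogeneous linear system for the smallest-integer solution (first nonzero entry positive) gives (1, 2, -4, 3, 1).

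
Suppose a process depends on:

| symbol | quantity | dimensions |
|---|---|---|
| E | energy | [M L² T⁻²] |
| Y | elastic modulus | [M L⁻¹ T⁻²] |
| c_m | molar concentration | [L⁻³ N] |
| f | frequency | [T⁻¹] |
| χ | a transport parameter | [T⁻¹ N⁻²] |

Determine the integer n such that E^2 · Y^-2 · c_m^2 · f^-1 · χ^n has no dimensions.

Balance the T exponent: (-1)·n from χ, plus 2·(-2) − 2·(-2) + 2·(0) − (-1) = 1 from the rest, must sum to zero.
−n + 1 = 0, so n = 1.

1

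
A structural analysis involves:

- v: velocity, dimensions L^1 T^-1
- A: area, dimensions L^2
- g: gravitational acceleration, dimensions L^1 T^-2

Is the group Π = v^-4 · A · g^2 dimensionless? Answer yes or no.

yes

Sum the exponent of each base dimension across the product:
  L: −4·[v]_L + [A]_L + 2·[g]_L = −4·(1) + (2) + 2·(1) = 0
  T: −4·[v]_T + [A]_T + 2·[g]_T = −4·(-1) + (0) + 2·(-2) = 0
All base exponents vanish — dimensionless.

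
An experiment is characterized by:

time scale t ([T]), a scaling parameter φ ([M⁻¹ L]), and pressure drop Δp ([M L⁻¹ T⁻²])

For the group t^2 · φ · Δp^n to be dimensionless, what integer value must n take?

Balance the M exponent: (1)·n from Δp, plus 2·(0) + (-1) = -1 from the rest, must sum to zero.
n − 1 = 0, so n = 1.

1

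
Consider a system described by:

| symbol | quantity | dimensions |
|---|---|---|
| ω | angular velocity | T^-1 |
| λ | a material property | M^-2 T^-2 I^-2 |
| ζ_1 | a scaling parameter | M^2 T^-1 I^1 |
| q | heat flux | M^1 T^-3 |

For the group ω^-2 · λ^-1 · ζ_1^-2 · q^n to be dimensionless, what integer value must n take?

2

Balance the M exponent: (1)·n from q, plus −2·(0) − (-2) − 2·(2) = -2 from the rest, must sum to zero.
n − 2 = 0, so n = 2.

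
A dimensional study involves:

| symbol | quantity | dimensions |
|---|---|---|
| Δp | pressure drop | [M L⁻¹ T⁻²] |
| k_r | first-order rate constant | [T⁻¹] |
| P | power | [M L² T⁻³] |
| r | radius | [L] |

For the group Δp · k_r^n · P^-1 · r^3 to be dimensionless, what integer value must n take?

Balance the T exponent: (-1)·n from k_r, plus (-2) − (-3) + 3·(0) = 1 from the rest, must sum to zero.
−n + 1 = 0, so n = 1.

1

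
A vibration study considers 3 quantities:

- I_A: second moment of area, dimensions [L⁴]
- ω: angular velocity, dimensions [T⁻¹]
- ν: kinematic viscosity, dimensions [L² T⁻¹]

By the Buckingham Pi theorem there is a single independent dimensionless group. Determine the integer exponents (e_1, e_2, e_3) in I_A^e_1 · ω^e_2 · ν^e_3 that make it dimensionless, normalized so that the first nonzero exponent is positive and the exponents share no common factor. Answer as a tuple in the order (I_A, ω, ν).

L: e_1·(4) + e_2·(0) + e_3·(2) = 0
T: e_1·(0) + e_2·(-1) + e_3·(-1) = 0
Solving this homogeneous linear system for the smallest-integer solution (first nonzero entry positive) gives (1, 2, -2).

(1, 2, -2)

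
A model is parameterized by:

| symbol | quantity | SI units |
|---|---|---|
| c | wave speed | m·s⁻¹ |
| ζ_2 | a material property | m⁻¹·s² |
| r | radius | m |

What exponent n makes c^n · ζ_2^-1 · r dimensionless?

-2

Balance the L exponent: (1)·n from c, plus −(-1) + (1) = 2 from the rest, must sum to zero.
n + 2 = 0, so n = -2.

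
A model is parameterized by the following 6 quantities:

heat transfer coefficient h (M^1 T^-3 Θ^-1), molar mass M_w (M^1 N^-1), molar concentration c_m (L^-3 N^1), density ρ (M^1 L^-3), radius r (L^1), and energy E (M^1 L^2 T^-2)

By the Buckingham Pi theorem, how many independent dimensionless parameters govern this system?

There are 6 variables and 5 base dimensions (M, L, T, Θ, N).
The dimension matrix has rank 5.
Independent dimensionless groups: 6 − 5 = 1.

1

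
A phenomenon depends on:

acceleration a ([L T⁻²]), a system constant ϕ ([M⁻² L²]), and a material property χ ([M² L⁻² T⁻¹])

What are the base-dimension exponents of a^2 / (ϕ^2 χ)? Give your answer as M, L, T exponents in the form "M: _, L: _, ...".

Collect each base-dimension exponent across the product:
  M: 2·(0) − 2·(-2) − (2) = 2
  L: 2·(1) − 2·(2) − (-2) = 0
  T: 2·(-2) − 2·(0) − (-1) = -3
So the dimensions are [M² T⁻³].

M: 2, L: 0, T: -3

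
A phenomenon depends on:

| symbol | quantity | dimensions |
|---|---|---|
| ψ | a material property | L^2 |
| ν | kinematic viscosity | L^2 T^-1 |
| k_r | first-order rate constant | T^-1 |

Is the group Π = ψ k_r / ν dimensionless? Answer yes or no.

yes

Sum the exponent of each base dimension across the product:
  L: [ψ]_L − [ν]_L + [k_r]_L = (2) − (2) + (0) = 0
  T: [ψ]_T − [ν]_T + [k_r]_T = (0) − (-1) + (-1) = 0
All base exponents vanish — dimensionless.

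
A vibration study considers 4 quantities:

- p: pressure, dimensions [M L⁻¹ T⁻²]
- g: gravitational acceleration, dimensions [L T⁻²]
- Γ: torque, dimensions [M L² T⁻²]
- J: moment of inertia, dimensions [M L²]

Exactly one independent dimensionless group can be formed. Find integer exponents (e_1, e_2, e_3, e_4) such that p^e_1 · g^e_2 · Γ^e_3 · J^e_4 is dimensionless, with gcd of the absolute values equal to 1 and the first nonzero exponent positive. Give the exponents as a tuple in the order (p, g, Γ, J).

(1, 3, -4, 3)

M: e_1·(1) + e_2·(0) + e_3·(1) + e_4·(1) = 0
L: e_1·(-1) + e_2·(1) + e_3·(2) + e_4·(2) = 0
T: e_1·(-2) + e_2·(-2) + e_3·(-2) + e_4·(0) = 0
Solving this homogeneous linear system for the smallest-integer solution (first nonzero entry positive) gives (1, 3, -4, 3).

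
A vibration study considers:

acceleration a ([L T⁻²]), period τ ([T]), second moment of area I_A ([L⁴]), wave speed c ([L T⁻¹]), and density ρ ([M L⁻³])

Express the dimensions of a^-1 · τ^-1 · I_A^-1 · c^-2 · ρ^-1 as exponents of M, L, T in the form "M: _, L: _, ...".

Collect each base-dimension exponent across the product:
  M: −(0) − (0) − (0) − 2·(0) − (1) = -1
  L: −(1) − (0) − (4) − 2·(1) − (-3) = -4
  T: −(-2) − (1) − (0) − 2·(-1) − (0) = 3
So the dimensions are [M⁻¹ L⁻⁴ T³].

M: -1, L: -4, T: 3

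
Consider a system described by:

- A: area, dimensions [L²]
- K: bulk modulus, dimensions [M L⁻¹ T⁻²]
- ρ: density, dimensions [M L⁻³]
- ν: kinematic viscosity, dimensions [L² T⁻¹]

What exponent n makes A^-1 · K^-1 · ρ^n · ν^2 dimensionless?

Balance the M exponent: (1)·n from ρ, plus −(0) − (1) + 2·(0) = -1 from the rest, must sum to zero.
n − 1 = 0, so n = 1.

1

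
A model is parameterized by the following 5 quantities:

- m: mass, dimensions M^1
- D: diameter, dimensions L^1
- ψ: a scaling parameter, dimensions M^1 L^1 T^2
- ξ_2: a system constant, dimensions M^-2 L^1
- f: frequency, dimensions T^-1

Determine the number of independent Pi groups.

2

There are 5 variables and 3 base dimensions (M, L, T).
The dimension matrix has rank 3.
Independent dimensionless groups: 5 − 3 = 2.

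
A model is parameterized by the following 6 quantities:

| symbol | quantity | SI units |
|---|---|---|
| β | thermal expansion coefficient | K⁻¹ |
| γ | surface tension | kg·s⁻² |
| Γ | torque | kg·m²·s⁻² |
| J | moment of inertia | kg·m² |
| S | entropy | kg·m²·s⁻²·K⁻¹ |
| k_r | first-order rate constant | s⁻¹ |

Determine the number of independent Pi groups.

There are 6 variables and 4 base dimensions (M, L, T, Θ).
The dimension matrix has rank 4.
Independent dimensionless groups: 6 − 4 = 2.

2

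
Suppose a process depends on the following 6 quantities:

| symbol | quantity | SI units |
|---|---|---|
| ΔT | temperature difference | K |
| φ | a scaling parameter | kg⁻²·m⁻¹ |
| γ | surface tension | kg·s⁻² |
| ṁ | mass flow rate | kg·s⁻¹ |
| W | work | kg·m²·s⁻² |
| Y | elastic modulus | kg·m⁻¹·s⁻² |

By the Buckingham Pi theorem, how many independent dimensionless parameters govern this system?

There are 6 variables and 4 base dimensions (M, L, T, Θ).
The dimension matrix has rank 4.
Independent dimensionless groups: 6 − 4 = 2.

2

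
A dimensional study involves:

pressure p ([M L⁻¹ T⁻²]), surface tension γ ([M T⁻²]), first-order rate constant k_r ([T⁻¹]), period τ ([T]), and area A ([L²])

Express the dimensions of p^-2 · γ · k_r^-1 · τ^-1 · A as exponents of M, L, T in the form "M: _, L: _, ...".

Collect each base-dimension exponent across the product:
  M: −2·(1) + (1) − (0) − (0) + (0) = -1
  L: −2·(-1) + (0) − (0) − (0) + (2) = 4
  T: −2·(-2) + (-2) − (-1) − (1) + (0) = 2
So the dimensions are [M⁻¹ L⁴ T²].

M: -1, L: 4, T: 2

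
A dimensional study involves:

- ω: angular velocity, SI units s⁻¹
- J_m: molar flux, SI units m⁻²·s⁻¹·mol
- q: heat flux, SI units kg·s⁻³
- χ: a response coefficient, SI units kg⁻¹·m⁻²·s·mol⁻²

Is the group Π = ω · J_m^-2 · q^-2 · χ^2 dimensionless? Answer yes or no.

no

Sum the exponent of each base dimension across the product:
  M: [ω]_M − 2·[J_m]_M − 2·[q]_M + 2·[χ]_M = (0) − 2·(0) − 2·(1) + 2·(-1) = -4
  L: [ω]_L − 2·[J_m]_L − 2·[q]_L + 2·[χ]_L = (0) − 2·(-2) − 2·(0) + 2·(-2) = 0
  T: [ω]_T − 2·[J_m]_T − 2·[q]_T + 2·[χ]_T = (-1) − 2·(-1) − 2·(-3) + 2·(1) = 9
  N: [ω]_N − 2·[J_m]_N − 2·[q]_N + 2·[χ]_N = (0) − 2·(1) − 2·(0) + 2·(-2) = -6
Net dimensions [M⁻⁴ T⁹ N⁻⁶] ≠ [1] — not dimensionless.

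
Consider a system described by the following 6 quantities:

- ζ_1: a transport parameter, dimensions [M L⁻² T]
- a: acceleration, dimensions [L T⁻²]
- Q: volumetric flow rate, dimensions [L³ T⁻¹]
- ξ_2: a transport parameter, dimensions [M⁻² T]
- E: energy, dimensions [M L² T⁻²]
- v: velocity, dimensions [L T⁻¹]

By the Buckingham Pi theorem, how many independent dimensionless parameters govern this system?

There are 6 variables and 3 base dimensions (M, L, T).
The dimension matrix has rank 3.
Independent dimensionless groups: 6 − 3 = 3.

3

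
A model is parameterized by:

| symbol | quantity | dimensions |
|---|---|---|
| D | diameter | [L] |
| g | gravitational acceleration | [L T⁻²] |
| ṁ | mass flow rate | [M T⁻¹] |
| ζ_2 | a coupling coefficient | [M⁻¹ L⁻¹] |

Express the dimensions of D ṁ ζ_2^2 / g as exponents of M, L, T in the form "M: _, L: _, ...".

Collect each base-dimension exponent across the product:
  M: (0) − (0) + (1) + 2·(-1) = -1
  L: (1) − (1) + (0) + 2·(-1) = -2
  T: (0) − (-2) + (-1) + 2·(0) = 1
So the dimensions are [M⁻¹ L⁻² T].

M: -1, L: -2, T: 1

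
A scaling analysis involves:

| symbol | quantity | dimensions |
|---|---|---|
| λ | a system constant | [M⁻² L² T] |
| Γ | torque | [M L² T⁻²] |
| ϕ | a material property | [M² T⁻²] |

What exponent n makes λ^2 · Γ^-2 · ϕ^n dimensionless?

3

Balance the M exponent: (2)·n from ϕ, plus 2·(-2) − 2·(1) = -6 from the rest, must sum to zero.
2n − 6 = 0, so n = 3.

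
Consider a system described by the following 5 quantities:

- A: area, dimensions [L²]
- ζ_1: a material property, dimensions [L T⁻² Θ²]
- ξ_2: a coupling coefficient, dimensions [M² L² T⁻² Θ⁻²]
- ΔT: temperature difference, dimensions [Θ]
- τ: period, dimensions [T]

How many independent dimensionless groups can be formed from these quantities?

1

There are 5 variables and 4 base dimensions (M, L, T, Θ).
The dimension matrix has rank 4.
Independent dimensionless groups: 5 − 4 = 1.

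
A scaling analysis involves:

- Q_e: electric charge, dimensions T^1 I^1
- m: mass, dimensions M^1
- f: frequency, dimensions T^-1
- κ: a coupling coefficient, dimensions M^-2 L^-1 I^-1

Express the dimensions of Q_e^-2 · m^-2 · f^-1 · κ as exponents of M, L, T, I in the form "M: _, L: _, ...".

M: -4, L: -1, T: -1, I: -3

Collect each base-dimension exponent across the product:
  M: −2·(0) − 2·(1) − (0) + (-2) = -4
  L: −2·(0) − 2·(0) − (0) + (-1) = -1
  T: −2·(1) − 2·(0) − (-1) + (0) = -1
  I: −2·(1) − 2·(0) − (0) + (-1) = -3
So the dimensions are [M⁻⁴ L⁻¹ T⁻¹ I⁻³].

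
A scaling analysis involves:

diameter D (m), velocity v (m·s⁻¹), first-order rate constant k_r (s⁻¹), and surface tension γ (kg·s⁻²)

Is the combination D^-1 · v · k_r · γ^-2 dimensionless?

no

Sum the exponent of each base dimension across the product:
  M: −[D]_M + [v]_M + [k_r]_M − 2·[γ]_M = −(0) + (0) + (0) − 2·(1) = -2
  L: −[D]_L + [v]_L + [k_r]_L − 2·[γ]_L = −(1) + (1) + (0) − 2·(0) = 0
  T: −[D]_T + [v]_T + [k_r]_T − 2·[γ]_T = −(0) + (-1) + (-1) − 2·(-2) = 2
Net dimensions [M⁻² T²] ≠ [1] — not dimensionless.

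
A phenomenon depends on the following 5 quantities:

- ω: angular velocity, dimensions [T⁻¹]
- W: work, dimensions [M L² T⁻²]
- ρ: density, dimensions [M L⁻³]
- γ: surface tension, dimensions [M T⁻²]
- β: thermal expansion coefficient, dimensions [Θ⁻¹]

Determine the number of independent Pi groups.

There are 5 variables and 4 base dimensions (M, L, T, Θ).
The dimension matrix has rank 4.
Independent dimensionless groups: 5 − 4 = 1.

1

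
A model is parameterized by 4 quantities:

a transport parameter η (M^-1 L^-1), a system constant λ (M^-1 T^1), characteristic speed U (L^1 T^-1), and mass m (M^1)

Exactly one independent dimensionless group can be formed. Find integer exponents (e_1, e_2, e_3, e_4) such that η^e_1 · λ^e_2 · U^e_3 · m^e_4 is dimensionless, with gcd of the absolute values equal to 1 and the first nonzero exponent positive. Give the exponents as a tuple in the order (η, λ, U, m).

(1, 1, 1, 2)

M: e_1·(-1) + e_2·(-1) + e_3·(0) + e_4·(1) = 0
L: e_1·(-1) + e_2·(0) + e_3·(1) + e_4·(0) = 0
T: e_1·(0) + e_2·(1) + e_3·(-1) + e_4·(0) = 0
Solving this homogeneous linear system for the smallest-integer solution (first nonzero entry positive) gives (1, 1, 1, 2).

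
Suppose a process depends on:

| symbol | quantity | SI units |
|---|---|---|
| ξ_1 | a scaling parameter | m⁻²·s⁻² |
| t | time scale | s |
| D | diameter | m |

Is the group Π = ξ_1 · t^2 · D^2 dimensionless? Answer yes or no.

yes

Sum the exponent of each base dimension across the product:
  L: [ξ_1]_L + 2·[t]_L + 2·[D]_L = (-2) + 2·(0) + 2·(1) = 0
  T: [ξ_1]_T + 2·[t]_T + 2·[D]_T = (-2) + 2·(1) + 2·(0) = 0
All base exponents vanish — dimensionless.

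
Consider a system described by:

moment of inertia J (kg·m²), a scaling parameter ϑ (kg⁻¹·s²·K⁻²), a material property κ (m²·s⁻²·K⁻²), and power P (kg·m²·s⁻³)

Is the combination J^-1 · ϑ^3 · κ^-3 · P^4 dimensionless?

yes

Sum the exponent of each base dimension across the product:
  M: −[J]_M + 3·[ϑ]_M − 3·[κ]_M + 4·[P]_M = −(1) + 3·(-1) − 3·(0) + 4·(1) = 0
  L: −[J]_L + 3·[ϑ]_L − 3·[κ]_L + 4·[P]_L = −(2) + 3·(0) − 3·(2) + 4·(2) = 0
  T: −[J]_T + 3·[ϑ]_T − 3·[κ]_T + 4·[P]_T = −(0) + 3·(2) − 3·(-2) + 4·(-3) = 0
  Θ: −[J]_Θ + 3·[ϑ]_Θ − 3·[κ]_Θ + 4·[P]_Θ = −(0) + 3·(-2) − 3·(-2) + 4·(0) = 0
All base exponents vanish — dimensionless.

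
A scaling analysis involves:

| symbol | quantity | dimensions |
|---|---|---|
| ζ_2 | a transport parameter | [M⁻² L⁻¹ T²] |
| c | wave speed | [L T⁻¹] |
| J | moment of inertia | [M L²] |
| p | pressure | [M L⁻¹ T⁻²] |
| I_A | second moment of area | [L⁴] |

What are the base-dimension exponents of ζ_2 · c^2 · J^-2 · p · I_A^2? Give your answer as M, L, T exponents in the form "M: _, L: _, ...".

M: -3, L: 4, T: -2

Collect each base-dimension exponent across the product:
  M: (-2) + 2·(0) − 2·(1) + (1) + 2·(0) = -3
  L: (-1) + 2·(1) − 2·(2) + (-1) + 2·(4) = 4
  T: (2) + 2·(-1) − 2·(0) + (-2) + 2·(0) = -2
So the dimensions are [M⁻³ L⁴ T⁻²].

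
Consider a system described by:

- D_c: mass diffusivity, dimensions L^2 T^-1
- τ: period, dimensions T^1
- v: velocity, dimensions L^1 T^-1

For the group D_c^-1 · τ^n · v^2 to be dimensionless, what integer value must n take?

1

Balance the T exponent: (1)·n from τ, plus −(-1) + 2·(-1) = -1 from the rest, must sum to zero.
n − 1 = 0, so n = 1.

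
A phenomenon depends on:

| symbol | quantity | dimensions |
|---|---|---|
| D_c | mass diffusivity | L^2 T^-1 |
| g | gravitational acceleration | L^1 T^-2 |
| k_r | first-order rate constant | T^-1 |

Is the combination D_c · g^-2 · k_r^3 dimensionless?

yes

Sum the exponent of each base dimension across the product:
  M: [D_c]_M − 2·[g]_M + 3·[k_r]_M = (0) − 2·(0) + 3·(0) = 0
  L: [D_c]_L − 2·[g]_L + 3·[k_r]_L = (2) − 2·(1) + 3·(0) = 0
  T: [D_c]_T − 2·[g]_T + 3·[k_r]_T = (-1) − 2·(-2) + 3·(-1) = 0
All base exponents vanish — dimensionless.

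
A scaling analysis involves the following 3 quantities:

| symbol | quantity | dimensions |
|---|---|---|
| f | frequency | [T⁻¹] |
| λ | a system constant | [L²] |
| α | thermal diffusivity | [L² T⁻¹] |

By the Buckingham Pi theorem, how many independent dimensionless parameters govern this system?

1

There are 3 variables and 2 base dimensions (L, T).
The dimension matrix has rank 2.
Independent dimensionless groups: 3 − 2 = 1.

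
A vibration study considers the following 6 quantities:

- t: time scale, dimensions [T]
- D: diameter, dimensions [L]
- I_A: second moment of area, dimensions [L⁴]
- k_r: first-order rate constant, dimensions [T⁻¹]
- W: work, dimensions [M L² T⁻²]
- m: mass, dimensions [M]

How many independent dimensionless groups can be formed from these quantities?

3

There are 6 variables and 3 base dimensions (M, L, T).
The dimension matrix has rank 3.
Independent dimensionless groups: 6 − 3 = 3.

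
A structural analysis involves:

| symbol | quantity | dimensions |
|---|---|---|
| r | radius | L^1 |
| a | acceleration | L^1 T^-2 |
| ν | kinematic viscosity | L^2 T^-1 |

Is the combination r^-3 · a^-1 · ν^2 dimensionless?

yes

Sum the exponent of each base dimension across the product:
  M: −3·[r]_M − [a]_M + 2·[ν]_M = −3·(0) − (0) + 2·(0) = 0
  L: −3·[r]_L − [a]_L + 2·[ν]_L = −3·(1) − (1) + 2·(2) = 0
  T: −3·[r]_T − [a]_T + 2·[ν]_T = −3·(0) − (-2) + 2·(-1) = 0
All base exponents vanish — dimensionless.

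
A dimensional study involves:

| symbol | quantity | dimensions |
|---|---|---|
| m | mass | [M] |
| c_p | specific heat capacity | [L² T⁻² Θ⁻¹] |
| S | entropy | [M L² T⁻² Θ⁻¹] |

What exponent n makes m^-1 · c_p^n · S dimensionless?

-1

Balance the L exponent: (2)·n from c_p, plus −(0) + (2) = 2 from the rest, must sum to zero.
2n + 2 = 0, so n = -1.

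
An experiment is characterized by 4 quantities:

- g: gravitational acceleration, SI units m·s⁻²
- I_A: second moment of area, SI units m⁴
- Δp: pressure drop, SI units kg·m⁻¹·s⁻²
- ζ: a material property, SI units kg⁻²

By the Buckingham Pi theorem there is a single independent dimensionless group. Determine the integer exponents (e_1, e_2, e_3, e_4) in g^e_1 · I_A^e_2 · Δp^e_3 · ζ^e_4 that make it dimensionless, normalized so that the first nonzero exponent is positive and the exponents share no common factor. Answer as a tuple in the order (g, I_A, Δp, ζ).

M: e_1·(0) + e_2·(0) + e_3·(1) + e_4·(-2) = 0
L: e_1·(1) + e_2·(4) + e_3·(-1) + e_4·(0) = 0
T: e_1·(-2) + e_2·(0) + e_3·(-2) + e_4·(0) = 0
Solving this homogeneous linear system for the smallest-integer solution (first nonzero entry positive) gives (2, -1, -2, -1).

(2, -1, -2, -1)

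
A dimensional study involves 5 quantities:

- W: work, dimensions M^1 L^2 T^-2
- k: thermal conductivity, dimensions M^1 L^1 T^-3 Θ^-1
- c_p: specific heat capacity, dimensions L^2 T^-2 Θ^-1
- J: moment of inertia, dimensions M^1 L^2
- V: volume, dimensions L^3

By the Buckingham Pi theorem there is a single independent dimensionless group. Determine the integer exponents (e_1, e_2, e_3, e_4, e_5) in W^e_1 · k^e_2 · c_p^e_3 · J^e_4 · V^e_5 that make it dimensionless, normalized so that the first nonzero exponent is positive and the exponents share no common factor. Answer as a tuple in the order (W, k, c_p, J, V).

(1, -2, 2, 1, -2)

M: e_1·(1) + e_2·(1) + e_3·(0) + e_4·(1) + e_5·(0) = 0
L: e_1·(2) + e_2·(1) + e_3·(2) + e_4·(2) + e_5·(3) = 0
T: e_1·(-2) + e_2·(-3) + e_3·(-2) + e_4·(0) + e_5·(0) = 0
Θ: e_1·(0) + e_2·(-1) + e_3·(-1) + e_4·(0) + e_5·(0) = 0
Solving this homogeneous linear system for the smallest-integer solution (first nonzero entry positive) gives (1, -2, 2, 1, -2).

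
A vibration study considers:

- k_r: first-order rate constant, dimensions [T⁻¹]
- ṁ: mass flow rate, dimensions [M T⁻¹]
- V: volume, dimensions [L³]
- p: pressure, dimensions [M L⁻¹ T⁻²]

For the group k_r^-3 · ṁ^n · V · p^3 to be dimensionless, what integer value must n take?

Balance the M exponent: (1)·n from ṁ, plus −3·(0) + (0) + 3·(1) = 3 from the rest, must sum to zero.
n + 3 = 0, so n = -3.

-3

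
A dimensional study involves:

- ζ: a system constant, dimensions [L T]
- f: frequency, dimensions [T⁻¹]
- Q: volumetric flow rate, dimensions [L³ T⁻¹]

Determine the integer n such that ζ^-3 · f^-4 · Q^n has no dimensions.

Balance the L exponent: (3)·n from Q, plus −3·(1) − 4·(0) = -3 from the rest, must sum to zero.
3n − 3 = 0, so n = 1.

1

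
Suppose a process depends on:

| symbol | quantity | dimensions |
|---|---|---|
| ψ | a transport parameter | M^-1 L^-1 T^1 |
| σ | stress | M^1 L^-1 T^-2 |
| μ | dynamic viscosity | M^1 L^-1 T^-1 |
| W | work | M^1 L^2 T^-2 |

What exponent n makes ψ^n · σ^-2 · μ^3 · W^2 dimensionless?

Balance the M exponent: (-1)·n from ψ, plus −2·(1) + 3·(1) + 2·(1) = 3 from the rest, must sum to zero.
−n + 3 = 0, so n = 3.

3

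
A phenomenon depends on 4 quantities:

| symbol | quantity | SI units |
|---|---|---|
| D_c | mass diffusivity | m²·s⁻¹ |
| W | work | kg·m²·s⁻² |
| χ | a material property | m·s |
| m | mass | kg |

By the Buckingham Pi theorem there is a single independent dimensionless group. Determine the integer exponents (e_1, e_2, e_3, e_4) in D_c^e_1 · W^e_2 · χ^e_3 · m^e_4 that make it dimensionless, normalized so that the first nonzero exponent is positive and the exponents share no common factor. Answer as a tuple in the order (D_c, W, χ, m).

M: e_1·(0) + e_2·(1) + e_3·(0) + e_4·(1) = 0
L: e_1·(2) + e_2·(2) + e_3·(1) + e_4·(0) = 0
T: e_1·(-1) + e_2·(-2) + e_3·(1) + e_4·(0) = 0
Solving this homogeneous linear system for the smallest-integer solution (first nonzero entry positive) gives (4, -3, -2, 3).

(4, -3, -2, 3)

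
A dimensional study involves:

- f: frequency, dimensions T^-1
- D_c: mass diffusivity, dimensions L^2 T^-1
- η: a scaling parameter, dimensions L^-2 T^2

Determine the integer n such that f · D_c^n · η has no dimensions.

Balance the L exponent: (2)·n from D_c, plus (0) + (-2) = -2 from the rest, must sum to zero.
2n − 2 = 0, so n = 1.

1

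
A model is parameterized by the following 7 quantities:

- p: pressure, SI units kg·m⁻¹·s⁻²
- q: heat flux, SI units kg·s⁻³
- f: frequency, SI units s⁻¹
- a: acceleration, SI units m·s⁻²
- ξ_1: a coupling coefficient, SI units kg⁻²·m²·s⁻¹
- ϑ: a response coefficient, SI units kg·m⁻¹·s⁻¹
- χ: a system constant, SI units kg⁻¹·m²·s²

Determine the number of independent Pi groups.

There are 7 variables and 3 base dimensions (M, L, T).
The dimension matrix has rank 3.
Independent dimensionless groups: 7 − 3 = 4.

4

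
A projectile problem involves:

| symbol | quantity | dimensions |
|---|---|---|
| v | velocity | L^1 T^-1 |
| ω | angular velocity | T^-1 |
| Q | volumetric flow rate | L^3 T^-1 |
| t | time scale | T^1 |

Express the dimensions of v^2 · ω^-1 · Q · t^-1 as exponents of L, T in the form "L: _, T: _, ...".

L: 5, T: -3

Collect each base-dimension exponent across the product:
  L: 2·(1) − (0) + (3) − (0) = 5
  T: 2·(-1) − (-1) + (-1) − (1) = -3
So the dimensions are [L⁵ T⁻³].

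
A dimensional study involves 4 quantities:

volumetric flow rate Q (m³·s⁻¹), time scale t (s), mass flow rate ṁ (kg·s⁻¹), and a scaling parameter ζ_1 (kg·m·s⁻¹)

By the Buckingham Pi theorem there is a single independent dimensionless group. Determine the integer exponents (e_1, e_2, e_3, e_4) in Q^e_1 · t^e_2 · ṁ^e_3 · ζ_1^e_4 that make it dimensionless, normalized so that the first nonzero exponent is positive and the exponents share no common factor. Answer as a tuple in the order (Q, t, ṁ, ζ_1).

M: e_1·(0) + e_2·(0) + e_3·(1) + e_4·(1) = 0
L: e_1·(3) + e_2·(0) + e_3·(0) + e_4·(1) = 0
T: e_1·(-1) + e_2·(1) + e_3·(-1) + e_4·(-1) = 0
Solving this homogeneous linear system for the smallest-integer solution (first nonzero entry positive) gives (1, 1, 3, -3).

(1, 1, 3, -3)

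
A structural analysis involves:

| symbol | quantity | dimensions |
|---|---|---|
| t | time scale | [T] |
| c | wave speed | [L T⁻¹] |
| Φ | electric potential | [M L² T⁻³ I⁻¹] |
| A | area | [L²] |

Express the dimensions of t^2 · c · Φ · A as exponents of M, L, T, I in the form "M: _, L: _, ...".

M: 1, L: 5, T: -2, I: -1

Collect each base-dimension exponent across the product:
  M: 2·(0) + (0) + (1) + (0) = 1
  L: 2·(0) + (1) + (2) + (2) = 5
  T: 2·(1) + (-1) + (-3) + (0) = -2
  I: 2·(0) + (0) + (-1) + (0) = -1
So the dimensions are [M L⁵ T⁻² I⁻¹].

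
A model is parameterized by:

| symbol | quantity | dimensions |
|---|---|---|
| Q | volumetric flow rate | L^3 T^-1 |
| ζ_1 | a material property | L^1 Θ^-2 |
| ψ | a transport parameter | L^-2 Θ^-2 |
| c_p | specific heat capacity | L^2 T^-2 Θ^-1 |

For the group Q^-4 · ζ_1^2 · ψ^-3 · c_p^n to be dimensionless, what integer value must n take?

Balance the L exponent: (2)·n from c_p, plus −4·(3) + 2·(1) − 3·(-2) = -4 from the rest, must sum to zero.
2n − 4 = 0, so n = 2.

2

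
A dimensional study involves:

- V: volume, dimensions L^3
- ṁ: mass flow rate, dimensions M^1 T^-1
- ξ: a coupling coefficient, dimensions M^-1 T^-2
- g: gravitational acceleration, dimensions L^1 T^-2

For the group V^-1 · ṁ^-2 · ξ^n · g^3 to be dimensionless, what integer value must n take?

-2

Balance the M exponent: (-1)·n from ξ, plus −(0) − 2·(1) + 3·(0) = -2 from the rest, must sum to zero.
−n − 2 = 0, so n = -2.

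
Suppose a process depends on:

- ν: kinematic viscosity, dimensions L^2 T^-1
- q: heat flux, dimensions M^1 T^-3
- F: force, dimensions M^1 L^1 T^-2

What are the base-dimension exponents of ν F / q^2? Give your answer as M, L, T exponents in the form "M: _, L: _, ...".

Collect each base-dimension exponent across the product:
  M: (0) − 2·(1) + (1) = -1
  L: (2) − 2·(0) + (1) = 3
  T: (-1) − 2·(-3) + (-2) = 3
So the dimensions are [M⁻¹ L³ T³].

M: -1, L: 3, T: 3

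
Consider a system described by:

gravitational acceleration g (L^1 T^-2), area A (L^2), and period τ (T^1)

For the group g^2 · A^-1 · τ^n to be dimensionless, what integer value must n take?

4

Balance the T exponent: (1)·n from τ, plus 2·(-2) − (0) = -4 from the rest, must sum to zero.
n − 4 = 0, so n = 4.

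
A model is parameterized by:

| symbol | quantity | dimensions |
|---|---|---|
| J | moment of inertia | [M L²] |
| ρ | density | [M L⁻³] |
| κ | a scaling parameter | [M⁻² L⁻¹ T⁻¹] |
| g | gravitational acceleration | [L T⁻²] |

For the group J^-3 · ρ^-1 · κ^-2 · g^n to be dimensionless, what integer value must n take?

1

Balance the L exponent: (1)·n from g, plus −3·(2) − (-3) − 2·(-1) = -1 from the rest, must sum to zero.
n − 1 = 0, so n = 1.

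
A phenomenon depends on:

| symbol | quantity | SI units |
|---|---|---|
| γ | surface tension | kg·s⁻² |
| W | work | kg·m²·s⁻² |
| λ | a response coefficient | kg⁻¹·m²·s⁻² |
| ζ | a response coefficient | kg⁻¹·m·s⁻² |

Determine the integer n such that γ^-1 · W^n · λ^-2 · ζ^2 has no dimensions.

Balance the M exponent: (1)·n from W, plus −(1) − 2·(-1) + 2·(-1) = -1 from the rest, must sum to zero.
n − 1 = 0, so n = 1.

1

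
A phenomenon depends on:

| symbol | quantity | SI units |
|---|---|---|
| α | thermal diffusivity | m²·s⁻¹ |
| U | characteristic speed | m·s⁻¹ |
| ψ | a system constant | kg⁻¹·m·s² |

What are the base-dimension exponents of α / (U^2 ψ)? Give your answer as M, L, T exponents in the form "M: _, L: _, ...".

Collect each base-dimension exponent across the product:
  M: (0) − 2·(0) − (-1) = 1
  L: (2) − 2·(1) − (1) = -1
  T: (-1) − 2·(-1) − (2) = -1
So the dimensions are [M L⁻¹ T⁻¹].

M: 1, L: -1, T: -1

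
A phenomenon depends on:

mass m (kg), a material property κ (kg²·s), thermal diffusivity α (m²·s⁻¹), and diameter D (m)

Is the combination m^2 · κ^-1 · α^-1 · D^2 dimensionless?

Sum the exponent of each base dimension across the product:
  M: 2·[m]_M − [κ]_M − [α]_M + 2·[D]_M = 2·(1) − (2) − (0) + 2·(0) = 0
  L: 2·[m]_L − [κ]_L − [α]_L + 2·[D]_L = 2·(0) − (0) − (2) + 2·(1) = 0
  T: 2·[m]_T − [κ]_T − [α]_T + 2·[D]_T = 2·(0) − (1) − (-1) + 2·(0) = 0
All base exponents vanish — dimensionless.

yes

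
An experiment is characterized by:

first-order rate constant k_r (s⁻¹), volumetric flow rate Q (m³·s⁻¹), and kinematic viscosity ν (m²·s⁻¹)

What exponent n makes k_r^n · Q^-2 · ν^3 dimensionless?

-1

Balance the T exponent: (-1)·n from k_r, plus −2·(-1) + 3·(-1) = -1 from the rest, must sum to zero.
−n − 1 = 0, so n = -1.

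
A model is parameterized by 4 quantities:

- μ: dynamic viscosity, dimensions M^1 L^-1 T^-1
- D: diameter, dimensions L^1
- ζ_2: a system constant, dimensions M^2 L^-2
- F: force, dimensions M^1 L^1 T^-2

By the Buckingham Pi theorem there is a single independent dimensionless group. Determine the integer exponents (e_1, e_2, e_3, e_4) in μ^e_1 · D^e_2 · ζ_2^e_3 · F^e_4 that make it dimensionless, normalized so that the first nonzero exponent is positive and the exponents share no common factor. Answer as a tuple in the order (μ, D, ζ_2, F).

M: e_1·(1) + e_2·(0) + e_3·(2) + e_4·(1) = 0
L: e_1·(-1) + e_2·(1) + e_3·(-2) + e_4·(1) = 0
T: e_1·(-1) + e_2·(0) + e_3·(0) + e_4·(-2) = 0
Solving this homogeneous linear system for the smallest-integer solution (first nonzero entry positive) gives (4, 4, -1, -2).

(4, 4, -1, -2)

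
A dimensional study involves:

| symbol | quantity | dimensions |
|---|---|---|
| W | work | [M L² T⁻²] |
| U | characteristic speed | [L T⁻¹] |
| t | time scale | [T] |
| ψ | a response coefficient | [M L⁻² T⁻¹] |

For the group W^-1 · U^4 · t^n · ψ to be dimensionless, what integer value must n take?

3

Balance the T exponent: (1)·n from t, plus −(-2) + 4·(-1) + (-1) = -3 from the rest, must sum to zero.
n − 3 = 0, so n = 3.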